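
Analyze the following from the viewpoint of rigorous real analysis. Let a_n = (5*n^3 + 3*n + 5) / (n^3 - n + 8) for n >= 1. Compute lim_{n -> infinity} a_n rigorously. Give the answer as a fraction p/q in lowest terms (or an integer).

Divide numerator and denominator by n^3, the highest power:
numerator / n^3 = 5 + 3/n^2 + 5/n^3
denominator / n^3 = 1 - 1/n^2 + 8/n^3
As n -> infinity, all terms of the form c/n^k (k >= 1) tend to 0.
So numerator / n^3 -> 5 and denominator / n^3 -> 1.
Therefore lim a_n = 5.

5


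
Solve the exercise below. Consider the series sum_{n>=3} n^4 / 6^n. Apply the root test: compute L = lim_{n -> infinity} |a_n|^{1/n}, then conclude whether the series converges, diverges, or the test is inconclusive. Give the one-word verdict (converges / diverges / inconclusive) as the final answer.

Let a_n denote the general term. Form |a_n|^(1/n) and simplify:
|a_n|^(1/n) = n^(4/n)/6
Take the limit as n -> infinity: L = 1/6.
Since L = 1/6 < 1, the root test implies convergence.

converges


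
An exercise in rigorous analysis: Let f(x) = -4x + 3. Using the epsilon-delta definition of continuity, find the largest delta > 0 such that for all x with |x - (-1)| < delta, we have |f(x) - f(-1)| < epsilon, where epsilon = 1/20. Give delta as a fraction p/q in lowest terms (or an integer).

We compute f(-1) = -4*(-1) + 3 = 7.
|f(x) - f(-1)| = |-4x + 3 - (7)| = |-4(x - (-1))| = 4|x - (-1)|.
We need 4|x - (-1)| < 1/20, i.e. |x - (-1)| < 1/20 / 4 = 1/80.
So any delta <= 1/80 works. Conversely, if delta > 1/80, then x = -1 + 1/80 satisfies |x - (-1)| = 1/80 < delta but |f(x) - f(-1)| = 4 * 1/80 = 1/20, which is not < 1/20; so no larger delta works.
Hence the largest such delta is 1/80.

1/80


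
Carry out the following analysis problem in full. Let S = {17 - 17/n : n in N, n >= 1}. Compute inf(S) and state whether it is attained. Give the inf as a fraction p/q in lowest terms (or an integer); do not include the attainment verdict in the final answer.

Analysis:
- Values: 0, 17/2, 34/3, 51/4, ... strictly increasing.
- Minimum is 0 (n=1); inf = 0 (attained).
- 17 - 17/n -> 17 from below; sup = 17, not attained.
Conclusion: inf(S) = 0, attained in S.

0


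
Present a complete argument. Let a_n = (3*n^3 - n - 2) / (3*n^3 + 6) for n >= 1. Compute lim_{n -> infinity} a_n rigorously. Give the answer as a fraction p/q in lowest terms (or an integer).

Divide numerator and denominator by n^3, the highest power:
numerator / n^3 = 3 - 1/n^2 - 2/n^3
denominator / n^3 = 3 + 6/n^3
As n -> infinity, all terms of the form c/n^k (k >= 1) tend to 0.
So numerator / n^3 -> 3 and denominator / n^3 -> 3.
Therefore lim a_n = 1.

1


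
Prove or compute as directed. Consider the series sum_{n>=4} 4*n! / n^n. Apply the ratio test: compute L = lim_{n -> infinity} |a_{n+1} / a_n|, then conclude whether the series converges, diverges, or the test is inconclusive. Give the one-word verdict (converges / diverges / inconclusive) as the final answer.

Let a_n denote the general term. Form the ratio a_{n+1}/a_n and simplify:
a_{n+1}/a_n = (n/(n + 1))^n
Take the limit as n -> infinity: L = exp(-1).
Since L = exp(-1) < 1, the ratio test implies the series converges.

converges


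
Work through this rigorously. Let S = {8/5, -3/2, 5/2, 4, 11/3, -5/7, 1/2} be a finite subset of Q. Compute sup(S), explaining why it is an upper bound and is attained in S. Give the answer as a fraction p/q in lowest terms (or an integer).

S is finite, so sup(S) = max(S).
Sorted decreasing:
4, 11/3, 5/2, 8/5, 1/2, -5/7, -3/2
The extremum is 4.
For every x in S, x <= 4. And 4 is in S, so it is attained.
Therefore sup(S) = 4.

4


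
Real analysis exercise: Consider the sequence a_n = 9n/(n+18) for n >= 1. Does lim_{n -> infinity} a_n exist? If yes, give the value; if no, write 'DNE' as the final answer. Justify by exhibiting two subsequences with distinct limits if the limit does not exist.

Examine the behaviour of a_n along subsequences.
Even-n subsequence a_{2k} = 9(2k)/(2k+18) -> 9. Odd-n subsequence a_{2k+1} = 9(2k+1)/(2k+19) -> 9. Both tend to 9, which suggests the limit is 9; verify directly.
|a_n - 9| = |9n - 9(n+18)| / (n+18) = 162/(n+18) < 162/n for every n >= 1.
Given epsilon > 0, choose a positive integer N > 162/epsilon. Then for all n >= N, |a_n - 9| < 162/n <= 162/N < epsilon.
So by the definition of the limit, lim a_n exists and equals 9.

9


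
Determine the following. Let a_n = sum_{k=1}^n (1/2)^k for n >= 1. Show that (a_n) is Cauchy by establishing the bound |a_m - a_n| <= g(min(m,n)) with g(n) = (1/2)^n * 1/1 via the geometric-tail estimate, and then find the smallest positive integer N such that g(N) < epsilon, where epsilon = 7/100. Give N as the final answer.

For m > n >= 1: |a_m - a_n| = sum_{k=n+1}^m (1/2)^k < sum_{k=n+1}^infinity (1/2)^k = (1/2)^(n+1) / (1 - 1/2) = (1/2)^n * (1/2) * (2/1) = (1/2)^n * 1/1.
So g(n) = (1/2)^n / 1. Since g(n) -> 0, (a_n) is Cauchy.
Now solve g(N) < 7/100: (1/2)^N / 1 < 7/100 <=> 2^N > 1 / (1 * 7/100) = 100/7.
Check powers of 2: 2^3 = 8 <= 100/7, 2^4 = 16 > 100/7.
So the smallest such N is 4. Check: g(4) = 1/(1 * 16) = 1/16 < 7/100.

4


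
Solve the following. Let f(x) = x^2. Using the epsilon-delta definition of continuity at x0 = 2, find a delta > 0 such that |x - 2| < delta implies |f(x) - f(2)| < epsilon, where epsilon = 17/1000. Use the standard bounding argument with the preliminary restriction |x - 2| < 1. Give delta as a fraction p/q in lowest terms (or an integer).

Factor: |x^2 - (2)^2| = |x - 2| * |x + 2|.
Impose |x - 2| < 1 first. Then |x + 2| = |(x - 2) + 2*(2)| <= |x - 2| + 2*|2| < 1 + 4 = 5.
So |x^2 - (2)^2| < delta * 5.
We need delta * 5 <= 17/1000, i.e. delta <= 17/1000/5 = 17/5000.
Since 17/5000 < 1, this is tighter than 1; take delta = 17/5000.
So delta = 17/5000 works.

17/5000


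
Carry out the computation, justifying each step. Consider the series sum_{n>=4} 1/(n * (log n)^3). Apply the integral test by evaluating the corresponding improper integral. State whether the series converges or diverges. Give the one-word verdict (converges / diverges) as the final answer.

Let f(x) = 1/(x*log(x)^3). Then f is positive, continuous, and decreasing on [4, infinity), so the integral test applies.
Compute the improper integral int_{4}^infinity f(x) dx:
  antiderivative F(x) = -1/(2*log(x)^2).
  F(x) -> 0 as x -> infinity.  int = 0 - F(4) = 1/(2*log(4)^2) < infinity. By the integral test, the series converges.

converges


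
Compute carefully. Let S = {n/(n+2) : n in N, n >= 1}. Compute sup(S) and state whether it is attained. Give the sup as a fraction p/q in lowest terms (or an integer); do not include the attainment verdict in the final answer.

Analysis:
- Values: 1/3, 1/2, 3/5, 2/3, ... strictly increasing.
- Minimum is 1/3 (n=1); inf = 1/3 (attained).
- n/(n+2) = 1 - 2/(n+2) -> 1 from below as n -> infinity, and never equals 1.
- So sup = 1 (not attained).
Conclusion: sup(S) = 1, not attained in S.

1


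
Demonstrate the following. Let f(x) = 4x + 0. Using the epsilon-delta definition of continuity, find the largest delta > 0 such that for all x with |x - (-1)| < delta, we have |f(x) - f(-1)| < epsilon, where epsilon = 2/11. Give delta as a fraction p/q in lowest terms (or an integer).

We compute f(-1) = 4*(-1) + 0 = -4.
|f(x) - f(-1)| = |4x + 0 - (-4)| = |4(x - (-1))| = 4|x - (-1)|.
We need 4|x - (-1)| < 2/11, i.e. |x - (-1)| < 2/11 / 4 = 1/22.
So any delta <= 1/22 works. Conversely, if delta > 1/22, then x = -1 + 1/22 satisfies |x - (-1)| = 1/22 < delta but |f(x) - f(-1)| = 4 * 1/22 = 2/11, which is not < 2/11; so no larger delta works.
Hence the largest such delta is 1/22.

1/22


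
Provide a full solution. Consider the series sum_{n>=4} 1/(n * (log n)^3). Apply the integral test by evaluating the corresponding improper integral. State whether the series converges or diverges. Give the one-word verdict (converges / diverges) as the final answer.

Let f(x) = 1/(x*log(x)^3). Then f is positive, continuous, and decreasing on [4, infinity), so the integral test applies.
Compute the improper integral int_{4}^infinity f(x) dx:
  antiderivative F(x) = -1/(2*log(x)^2).
  F(x) -> 0 as x -> infinity.  int = 0 - F(4) = 1/(2*log(4)^2) < infinity. By the integral test, the series converges.

converges


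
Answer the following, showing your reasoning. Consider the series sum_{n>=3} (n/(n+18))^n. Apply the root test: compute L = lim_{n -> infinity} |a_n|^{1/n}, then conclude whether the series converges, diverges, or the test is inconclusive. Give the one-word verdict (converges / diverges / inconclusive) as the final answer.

Let a_n denote the general term. Form |a_n|^(1/n) and simplify:
|a_n|^(1/n) = n/(n + 18)
Take the limit as n -> infinity: L = 1.
Since L = 1, the root test is inconclusive. (In fact a_n = (n/(n+18))^n -> e^(-18) != 0, so the nth-term test shows divergence; but the root test itself gives no conclusion.)

inconclusive


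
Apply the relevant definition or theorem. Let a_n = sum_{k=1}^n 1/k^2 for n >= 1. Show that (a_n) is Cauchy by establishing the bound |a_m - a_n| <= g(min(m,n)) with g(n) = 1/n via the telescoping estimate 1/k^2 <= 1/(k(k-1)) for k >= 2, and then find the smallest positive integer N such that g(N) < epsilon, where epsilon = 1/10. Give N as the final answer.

For m > n >= 1: |a_m - a_n| = sum_{k=n+1}^m 1/k^2.
Use 1/k^2 <= 1/(k(k-1)) = 1/(k-1) - 1/k for k >= 2:
sum_{k=n+1}^m 1/k^2 <= sum_{k=n+1}^m (1/(k-1) - 1/k) = 1/n - 1/m <= 1/n.
By symmetry the same bound holds with n,m swapped, so |a_m - a_n| <= 1/min(m,n) = g(min(m,n)). Since g(n) -> 0, (a_n) is Cauchy.
Now solve g(N) < 1/10: 1/N < 1/10 <=> N > 1/(1/10) = 10.
The smallest integer strictly greater than 10 is N = 11.
Check: g(11) = 1/11 < 1/10; g(10) = 1/10 >= 1/10. So N = 11.

11


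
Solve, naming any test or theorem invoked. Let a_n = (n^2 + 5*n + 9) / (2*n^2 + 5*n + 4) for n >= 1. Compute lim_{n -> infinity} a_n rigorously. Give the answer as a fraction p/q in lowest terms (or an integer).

Divide numerator and denominator by n^2, the highest power:
numerator / n^2 = 1 + 5/n + 9/n^2
denominator / n^2 = 2 + 5/n + 4/n^2
As n -> infinity, all terms of the form c/n^k (k >= 1) tend to 0.
So numerator / n^2 -> 1 and denominator / n^2 -> 2.
Therefore lim a_n = 1/2.

1/2


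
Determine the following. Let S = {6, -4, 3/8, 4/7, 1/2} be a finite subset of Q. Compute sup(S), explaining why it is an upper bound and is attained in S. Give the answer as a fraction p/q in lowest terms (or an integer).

S is finite, so sup(S) = max(S).
Sorted decreasing:
6, 4/7, 1/2, 3/8, -4
The extremum is 6.
For every x in S, x <= 6. And 6 is in S, so it is attained.
Therefore sup(S) = 6.

6


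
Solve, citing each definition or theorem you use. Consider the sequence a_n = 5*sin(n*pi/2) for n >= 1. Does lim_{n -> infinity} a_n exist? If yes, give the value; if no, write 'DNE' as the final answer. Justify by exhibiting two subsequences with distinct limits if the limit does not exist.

Examine the behaviour of a_n along subsequences.
a_{4k+1} = 5*sin(pi/2 + 2k*pi) = 5 -> 5. a_{4k+3} = 5*sin(3pi/2 + 2k*pi) = -5 -> -5.
Since these two subsequential limits are 5 and -5, distinct, the full sequence cannot converge (a convergent sequence has all subsequences tending to the same limit). So lim a_n does not exist.

DNE


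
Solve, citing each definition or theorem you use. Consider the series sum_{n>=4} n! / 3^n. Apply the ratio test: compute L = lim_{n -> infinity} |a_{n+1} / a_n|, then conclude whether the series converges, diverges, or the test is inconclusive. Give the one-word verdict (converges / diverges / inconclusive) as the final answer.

Let a_n denote the general term. Form the ratio a_{n+1}/a_n and simplify:
a_{n+1}/a_n = n/3 + 1/3
Take the limit as n -> infinity: L = infinity.
Since L = infinity > 1 (or L = infinity), the ratio test implies the series diverges.

diverges


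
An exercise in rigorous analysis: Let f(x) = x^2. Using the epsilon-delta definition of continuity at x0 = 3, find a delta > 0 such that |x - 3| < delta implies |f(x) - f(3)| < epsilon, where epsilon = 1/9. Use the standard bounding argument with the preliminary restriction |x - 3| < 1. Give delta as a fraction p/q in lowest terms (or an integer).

Factor: |x^2 - (3)^2| = |x - 3| * |x + 3|.
Impose |x - 3| < 1 first. Then |x + 3| = |(x - 3) + 2*(3)| <= |x - 3| + 2*|3| < 1 + 6 = 7.
So |x^2 - (3)^2| < delta * 7.
We need delta * 7 <= 1/9, i.e. delta <= 1/9/7 = 1/63.
Since 1/63 < 1, this is tighter than 1; take delta = 1/63.
So delta = 1/63 works.

1/63


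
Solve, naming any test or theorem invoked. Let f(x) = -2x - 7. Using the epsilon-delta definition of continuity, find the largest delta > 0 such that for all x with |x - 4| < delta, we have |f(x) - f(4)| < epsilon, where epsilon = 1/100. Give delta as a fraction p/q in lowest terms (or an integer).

We compute f(4) = -2*(4) - 7 = -15.
|f(x) - f(4)| = |-2x - 7 - (-15)| = |-2(x - 4)| = 2|x - 4|.
We need 2|x - 4| < 1/100, i.e. |x - 4| < 1/100 / 2 = 1/200.
So any delta <= 1/200 works. Conversely, if delta > 1/200, then x = 4 + 1/200 satisfies |x - 4| = 1/200 < delta but |f(x) - f(4)| = 2 * 1/200 = 1/100, which is not < 1/100; so no larger delta works.
Hence the largest such delta is 1/200.

1/200


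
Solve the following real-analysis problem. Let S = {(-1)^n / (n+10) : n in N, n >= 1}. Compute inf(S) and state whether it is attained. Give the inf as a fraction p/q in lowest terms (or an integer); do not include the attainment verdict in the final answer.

Analysis:
- Values: -1/11, 1/12, -1/13, 1/14, -1/15, ...
- Positive terms (even n): 1/(2+10), 1/(4+10), ... decreasing -> max = 1/12 (n=2).
- Negative terms (odd n): -1/(1+10), -1/(3+10), ... increasing -> min = -1/11 (n=1).
- So sup = 1/12 (attained at n=2); inf = -1/11 (attained at n=1).
Conclusion: inf(S) = -1/11, attained in S.

-1/11


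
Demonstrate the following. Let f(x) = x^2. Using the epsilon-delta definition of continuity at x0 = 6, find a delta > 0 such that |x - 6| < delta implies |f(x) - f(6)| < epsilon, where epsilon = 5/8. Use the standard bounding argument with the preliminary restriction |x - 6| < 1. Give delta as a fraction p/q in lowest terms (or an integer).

Factor: |x^2 - (6)^2| = |x - 6| * |x + 6|.
Impose |x - 6| < 1 first. Then |x + 6| = |(x - 6) + 2*(6)| <= |x - 6| + 2*|6| < 1 + 12 = 13.
So |x^2 - (6)^2| < delta * 13.
We need delta * 13 <= 5/8, i.e. delta <= 5/8/13 = 5/104.
Since 5/104 < 1, this is tighter than 1; take delta = 5/104.
So delta = 5/104 works.

5/104


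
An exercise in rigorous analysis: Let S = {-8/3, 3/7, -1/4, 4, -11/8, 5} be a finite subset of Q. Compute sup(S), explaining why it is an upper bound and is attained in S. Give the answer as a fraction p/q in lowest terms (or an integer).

S is finite, so sup(S) = max(S).
Sorted decreasing:
5, 4, 3/7, -1/4, -11/8, -8/3
The extremum is 5.
For every x in S, x <= 5. And 5 is in S, so it is attained.
Therefore sup(S) = 5.

5


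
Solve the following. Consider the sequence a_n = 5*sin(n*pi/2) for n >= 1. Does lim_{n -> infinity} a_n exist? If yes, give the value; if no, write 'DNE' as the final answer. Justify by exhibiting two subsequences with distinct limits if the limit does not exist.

Examine the behaviour of a_n along subsequences.
a_{4k+1} = 5*sin(pi/2 + 2k*pi) = 5 -> 5. a_{4k+3} = 5*sin(3pi/2 + 2k*pi) = -5 -> -5.
Since these two subsequential limits are 5 and -5, distinct, the full sequence cannot converge (a convergent sequence has all subsequences tending to the same limit). So lim a_n does not exist.

DNE


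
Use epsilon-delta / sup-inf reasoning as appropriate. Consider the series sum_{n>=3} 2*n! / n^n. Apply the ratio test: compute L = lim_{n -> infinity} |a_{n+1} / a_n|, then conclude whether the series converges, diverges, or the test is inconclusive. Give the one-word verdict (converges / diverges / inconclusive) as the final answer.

Let a_n denote the general term. Form the ratio a_{n+1}/a_n and simplify:
a_{n+1}/a_n = (n/(n + 1))^n
Take the limit as n -> infinity: L = exp(-1).
Since L = exp(-1) < 1, the ratio test implies the series converges.

converges


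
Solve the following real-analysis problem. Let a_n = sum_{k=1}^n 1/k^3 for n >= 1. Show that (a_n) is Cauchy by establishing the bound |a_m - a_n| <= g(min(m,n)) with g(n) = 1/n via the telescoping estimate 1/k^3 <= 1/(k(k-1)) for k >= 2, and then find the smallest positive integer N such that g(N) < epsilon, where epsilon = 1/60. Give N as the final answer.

For m > n >= 1: |a_m - a_n| = sum_{k=n+1}^m 1/k^3.
Use 1/k^3 <= 1/(k(k-1)) = 1/(k-1) - 1/k for k >= 2 (which holds since k^3 >= k^2 >= k(k-1) for k >= 2):
sum_{k=n+1}^m 1/k^3 <= sum_{k=n+1}^m (1/(k-1) - 1/k) = 1/n - 1/m <= 1/n.
By symmetry the same bound holds with n,m swapped, so |a_m - a_n| <= 1/min(m,n) = g(min(m,n)). Since g(n) -> 0, (a_n) is Cauchy.
Now solve g(N) < 1/60: 1/N < 1/60 <=> N > 1/(1/60) = 60.
The smallest integer strictly greater than 60 is N = 61.
Check: g(61) = 1/61 < 1/60; g(60) = 1/60 >= 1/60. So N = 61.

61


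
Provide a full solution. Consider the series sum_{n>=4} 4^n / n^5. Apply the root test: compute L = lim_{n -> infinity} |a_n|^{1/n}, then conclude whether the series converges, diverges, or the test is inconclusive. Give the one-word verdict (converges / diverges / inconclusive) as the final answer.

Let a_n denote the general term. Form |a_n|^(1/n) and simplify:
|a_n|^(1/n) = 4/n^(5/n)
Take the limit as n -> infinity: L = 4.
Since L = 4 > 1, the root test implies divergence.

diverges


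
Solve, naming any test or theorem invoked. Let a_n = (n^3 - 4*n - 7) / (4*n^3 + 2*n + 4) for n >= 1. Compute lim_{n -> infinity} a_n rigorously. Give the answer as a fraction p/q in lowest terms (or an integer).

Divide numerator and denominator by n^3, the highest power:
numerator / n^3 = 1 - 4/n^2 - 7/n^3
denominator / n^3 = 4 + 2/n^2 + 4/n^3
As n -> infinity, all terms of the form c/n^k (k >= 1) tend to 0.
So numerator / n^3 -> 1 and denominator / n^3 -> 4.
Therefore lim a_n = 1/4.

1/4


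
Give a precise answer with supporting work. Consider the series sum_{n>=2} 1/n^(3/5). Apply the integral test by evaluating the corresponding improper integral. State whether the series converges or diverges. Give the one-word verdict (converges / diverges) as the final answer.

Let f(x) = x^(-3/5). Then f is positive, continuous, and decreasing on [2, infinity), so the integral test applies.
Compute the improper integral int_{2}^infinity f(x) dx:
  antiderivative F(x) = 5*x^(2/5)/2.
  As x -> infinity, F(x) -> infinity (since p = 3/5 < 1).
  So the integral diverges. By the integral test, the series diverges.

diverges


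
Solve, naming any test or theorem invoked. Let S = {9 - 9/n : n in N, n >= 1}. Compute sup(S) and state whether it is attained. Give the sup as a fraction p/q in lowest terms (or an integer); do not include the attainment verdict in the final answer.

Analysis:
- Values: 0, 9/2, 6, 27/4, ... strictly increasing.
- Minimum is 0 (n=1); inf = 0 (attained).
- 9 - 9/n -> 9 from below; sup = 9, not attained.
Conclusion: sup(S) = 9, not attained in S.

9


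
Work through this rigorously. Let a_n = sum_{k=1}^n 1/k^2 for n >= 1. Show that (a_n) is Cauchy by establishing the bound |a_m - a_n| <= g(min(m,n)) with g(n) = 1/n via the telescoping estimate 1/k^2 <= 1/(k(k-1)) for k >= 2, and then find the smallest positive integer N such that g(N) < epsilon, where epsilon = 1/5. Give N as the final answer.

For m > n >= 1: |a_m - a_n| = sum_{k=n+1}^m 1/k^2.
Use 1/k^2 <= 1/(k(k-1)) = 1/(k-1) - 1/k for k >= 2:
sum_{k=n+1}^m 1/k^2 <= sum_{k=n+1}^m (1/(k-1) - 1/k) = 1/n - 1/m <= 1/n.
By symmetry the same bound holds with n,m swapped, so |a_m - a_n| <= 1/min(m,n) = g(min(m,n)). Since g(n) -> 0, (a_n) is Cauchy.
Now solve g(N) < 1/5: 1/N < 1/5 <=> N > 1/(1/5) = 5.
The smallest integer strictly greater than 5 is N = 6.
Check: g(6) = 1/6 < 1/5; g(5) = 1/5 >= 1/5. So N = 6.

6


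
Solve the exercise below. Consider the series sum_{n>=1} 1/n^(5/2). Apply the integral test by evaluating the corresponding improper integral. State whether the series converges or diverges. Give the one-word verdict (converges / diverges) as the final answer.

Let f(x) = x^(-5/2). Then f is positive, continuous, and decreasing on [1, infinity), so the integral test applies.
Compute the improper integral int_{1}^infinity f(x) dx:
  antiderivative F(x) = -2/(3*x^(3/2)).
  As x -> infinity, F(x) -> 0 (since p = 5/2 > 1).
  So int = F(infinity) - F(1) = 0 - (-2/3) = 2/3.
  Finite, so by the integral test, the series converges.

converges


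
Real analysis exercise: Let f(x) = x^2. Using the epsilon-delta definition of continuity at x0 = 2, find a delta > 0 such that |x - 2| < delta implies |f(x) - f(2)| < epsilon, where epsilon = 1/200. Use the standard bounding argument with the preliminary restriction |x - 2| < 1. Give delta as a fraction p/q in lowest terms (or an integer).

Factor: |x^2 - (2)^2| = |x - 2| * |x + 2|.
Impose |x - 2| < 1 first. Then |x + 2| = |(x - 2) + 2*(2)| <= |x - 2| + 2*|2| < 1 + 4 = 5.
So |x^2 - (2)^2| < delta * 5.
We need delta * 5 <= 1/200, i.e. delta <= 1/200/5 = 1/1000.
Since 1/1000 < 1, this is tighter than 1; take delta = 1/1000.
So delta = 1/1000 works.

1/1000


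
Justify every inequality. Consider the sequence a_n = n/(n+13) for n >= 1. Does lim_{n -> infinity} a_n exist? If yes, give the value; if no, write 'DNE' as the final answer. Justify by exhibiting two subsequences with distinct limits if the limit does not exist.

Examine the behaviour of a_n along subsequences.
Even-n subsequence a_{2k} = (2k)/(2k+13) -> 1. Odd-n subsequence a_{2k+1} = (2k+1)/(2k+14) -> 1. Both tend to 1, which suggests the limit is 1; verify directly.
|a_n - 1| = |n - (n+13)| / (n+13) = 13/(n+13) < 13/n for every n >= 1.
Given epsilon > 0, choose a positive integer N > 13/epsilon. Then for all n >= N, |a_n - 1| < 13/n <= 13/N < epsilon.
So by the definition of the limit, lim a_n exists and equals 1.

1


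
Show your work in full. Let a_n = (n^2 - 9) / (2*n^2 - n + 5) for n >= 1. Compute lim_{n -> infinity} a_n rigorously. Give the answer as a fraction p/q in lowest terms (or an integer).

Divide numerator and denominator by n^2, the highest power:
numerator / n^2 = 1 - 9/n^2
denominator / n^2 = 2 - 1/n + 5/n^2
As n -> infinity, all terms of the form c/n^k (k >= 1) tend to 0.
So numerator / n^2 -> 1 and denominator / n^2 -> 2.
Therefore lim a_n = 1/2.

1/2


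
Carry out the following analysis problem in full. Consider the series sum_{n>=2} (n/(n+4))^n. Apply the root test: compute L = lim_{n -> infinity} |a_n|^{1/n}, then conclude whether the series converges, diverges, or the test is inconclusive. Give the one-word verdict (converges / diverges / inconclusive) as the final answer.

Let a_n denote the general term. Form |a_n|^(1/n) and simplify:
|a_n|^(1/n) = n/(n + 4)
Take the limit as n -> infinity: L = 1.
Since L = 1, the root test is inconclusive. (In fact a_n = (n/(n+4))^n -> e^(-4) != 0, so the nth-term test shows divergence; but the root test itself gives no conclusion.)

inconclusive


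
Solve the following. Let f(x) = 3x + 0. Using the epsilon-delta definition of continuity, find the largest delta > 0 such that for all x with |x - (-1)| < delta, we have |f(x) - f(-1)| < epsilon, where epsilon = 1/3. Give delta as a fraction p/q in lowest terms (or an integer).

We compute f(-1) = 3*(-1) + 0 = -3.
|f(x) - f(-1)| = |3x + 0 - (-3)| = |3(x - (-1))| = 3|x - (-1)|.
We need 3|x - (-1)| < 1/3, i.e. |x - (-1)| < 1/3 / 3 = 1/9.
So any delta <= 1/9 works. Conversely, if delta > 1/9, then x = -1 + 1/9 satisfies |x - (-1)| = 1/9 < delta but |f(x) - f(-1)| = 3 * 1/9 = 1/3, which is not < 1/3; so no larger delta works.
Hence the largest such delta is 1/9.

1/9


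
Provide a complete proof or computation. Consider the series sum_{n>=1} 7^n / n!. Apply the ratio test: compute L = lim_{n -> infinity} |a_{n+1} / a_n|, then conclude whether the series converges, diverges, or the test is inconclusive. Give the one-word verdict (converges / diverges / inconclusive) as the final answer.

Let a_n denote the general term. Form the ratio a_{n+1}/a_n and simplify:
a_{n+1}/a_n = 7/(n + 1)
Take the limit as n -> infinity: L = 0.
Since L = 0 < 1, the ratio test implies the series converges.

converges


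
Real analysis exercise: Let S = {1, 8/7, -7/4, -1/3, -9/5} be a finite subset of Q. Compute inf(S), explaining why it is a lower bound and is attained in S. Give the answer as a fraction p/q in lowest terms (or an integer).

S is finite, so inf(S) = min(S).
Sorted increasing:
-9/5, -7/4, -1/3, 1, 8/7
The extremum is -9/5.
For every x in S, x >= -9/5. And -9/5 is in S, so it is attained.
Therefore inf(S) = -9/5.

-9/5


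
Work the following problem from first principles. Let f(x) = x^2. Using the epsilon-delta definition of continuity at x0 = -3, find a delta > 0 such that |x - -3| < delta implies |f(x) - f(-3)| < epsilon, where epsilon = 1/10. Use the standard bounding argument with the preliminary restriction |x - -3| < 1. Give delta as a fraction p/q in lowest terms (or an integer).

Factor: |x^2 - (-3)^2| = |x - -3| * |x + -3|.
Impose |x - -3| < 1 first. Then |x + -3| = |(x - -3) + 2*(-3)| <= |x - -3| + 2*|-3| < 1 + 6 = 7.
So |x^2 - (-3)^2| < delta * 7.
We need delta * 7 <= 1/10, i.e. delta <= 1/10/7 = 1/70.
Since 1/70 < 1, this is tighter than 1; take delta = 1/70.
So delta = 1/70 works.

1/70


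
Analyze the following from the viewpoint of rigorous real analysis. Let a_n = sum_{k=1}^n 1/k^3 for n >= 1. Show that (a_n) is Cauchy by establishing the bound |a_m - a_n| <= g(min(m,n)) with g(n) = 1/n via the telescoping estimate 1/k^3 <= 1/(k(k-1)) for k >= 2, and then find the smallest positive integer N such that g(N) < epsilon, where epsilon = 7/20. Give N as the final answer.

For m > n >= 1: |a_m - a_n| = sum_{k=n+1}^m 1/k^3.
Use 1/k^3 <= 1/(k(k-1)) = 1/(k-1) - 1/k for k >= 2 (which holds since k^3 >= k^2 >= k(k-1) for k >= 2):
sum_{k=n+1}^m 1/k^3 <= sum_{k=n+1}^m (1/(k-1) - 1/k) = 1/n - 1/m <= 1/n.
By symmetry the same bound holds with n,m swapped, so |a_m - a_n| <= 1/min(m,n) = g(min(m,n)). Since g(n) -> 0, (a_n) is Cauchy.
Now solve g(N) < 7/20: 1/N < 7/20 <=> N > 1/(7/20) = 20/7.
The smallest integer strictly greater than 20/7 is N = 3.
Check: g(3) = 1/3 < 7/20; g(2) = 1/2 >= 7/20. So N = 3.

3


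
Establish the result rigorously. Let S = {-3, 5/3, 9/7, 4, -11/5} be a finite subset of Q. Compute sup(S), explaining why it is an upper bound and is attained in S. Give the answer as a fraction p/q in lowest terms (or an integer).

S is finite, so sup(S) = max(S).
Sorted decreasing:
4, 5/3, 9/7, -11/5, -3
The extremum is 4.
For every x in S, x <= 4. And 4 is in S, so it is attained.
Therefore sup(S) = 4.

4


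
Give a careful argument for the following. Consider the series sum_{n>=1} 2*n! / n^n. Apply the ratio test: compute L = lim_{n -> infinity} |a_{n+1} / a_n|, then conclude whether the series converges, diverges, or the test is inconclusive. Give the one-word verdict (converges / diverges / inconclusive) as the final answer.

Let a_n denote the general term. Form the ratio a_{n+1}/a_n and simplify:
a_{n+1}/a_n = (n/(n + 1))^n
Take the limit as n -> infinity: L = exp(-1).
Since L = exp(-1) < 1, the ratio test implies the series converges.

converges


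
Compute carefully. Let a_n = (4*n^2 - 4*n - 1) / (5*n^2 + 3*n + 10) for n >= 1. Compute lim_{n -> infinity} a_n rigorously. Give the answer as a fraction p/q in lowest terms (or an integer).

Divide numerator and denominator by n^2, the highest power:
numerator / n^2 = 4 - 4/n - 1/n^2
denominator / n^2 = 5 + 3/n + 10/n^2
As n -> infinity, all terms of the form c/n^k (k >= 1) tend to 0.
So numerator / n^2 -> 4 and denominator / n^2 -> 5.
Therefore lim a_n = 4/5.

4/5


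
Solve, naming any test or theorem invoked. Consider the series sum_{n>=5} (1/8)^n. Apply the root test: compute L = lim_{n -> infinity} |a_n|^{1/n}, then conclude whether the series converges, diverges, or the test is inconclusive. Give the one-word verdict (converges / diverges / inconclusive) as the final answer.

Let a_n denote the general term. Form |a_n|^(1/n) and simplify:
|a_n|^(1/n) = 1/8
Take the limit as n -> infinity: L = 1/8.
Since L = 1/8 < 1, the root test implies convergence.

converges


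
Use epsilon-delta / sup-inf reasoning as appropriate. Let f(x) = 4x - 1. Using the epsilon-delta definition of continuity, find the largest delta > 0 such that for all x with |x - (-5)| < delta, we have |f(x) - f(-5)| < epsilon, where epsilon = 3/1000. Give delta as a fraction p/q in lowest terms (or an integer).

We compute f(-5) = 4*(-5) - 1 = -21.
|f(x) - f(-5)| = |4x - 1 - (-21)| = |4(x - (-5))| = 4|x - (-5)|.
We need 4|x - (-5)| < 3/1000, i.e. |x - (-5)| < 3/1000 / 4 = 3/4000.
So any delta <= 3/4000 works. Conversely, if delta > 3/4000, then x = -5 + 3/4000 satisfies |x - (-5)| = 3/4000 < delta but |f(x) - f(-5)| = 4 * 3/4000 = 3/1000, which is not < 3/1000; so no larger delta works.
Hence the largest such delta is 3/4000.

3/4000


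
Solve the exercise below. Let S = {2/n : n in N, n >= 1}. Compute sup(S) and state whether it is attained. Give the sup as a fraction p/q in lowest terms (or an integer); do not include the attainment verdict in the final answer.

Analysis:
- Values: 2, 1, 2/3, 1/2, ... strictly decreasing.
- The maximum is 2 (n=1); sup = 2 (attained).
- The set is bounded below by 0; 2/n -> 0 so 0 is the greatest lower bound.
- 0 is not in the set, so inf = 0 is not attained.
Conclusion: sup(S) = 2, attained in S.

2


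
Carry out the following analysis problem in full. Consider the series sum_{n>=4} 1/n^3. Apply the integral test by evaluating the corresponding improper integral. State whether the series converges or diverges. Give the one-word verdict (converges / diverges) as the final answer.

Let f(x) = x^(-3). Then f is positive, continuous, and decreasing on [4, infinity), so the integral test applies.
Compute the improper integral int_{4}^infinity f(x) dx:
  antiderivative F(x) = -1/(2*x^2).
  As x -> infinity, F(x) -> 0 (since p = 3 > 1).
  So int = F(infinity) - F(4) = 0 - (-1/32) = 1/32.
  Finite, so by the integral test, the series converges.

converges


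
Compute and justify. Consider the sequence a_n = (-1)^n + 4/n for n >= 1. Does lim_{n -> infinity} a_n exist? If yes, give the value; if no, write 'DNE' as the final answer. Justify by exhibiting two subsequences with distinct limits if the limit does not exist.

Examine the behaviour of a_n along subsequences.
a_{2k} = 1 + 4/(2k) -> 1. a_{2k+1} = -1 + 4/(2k+1) -> -1.
Since these two subsequential limits are 1 and -1, distinct, the full sequence cannot converge (a convergent sequence has all subsequences tending to the same limit). So lim a_n does not exist.

DNE


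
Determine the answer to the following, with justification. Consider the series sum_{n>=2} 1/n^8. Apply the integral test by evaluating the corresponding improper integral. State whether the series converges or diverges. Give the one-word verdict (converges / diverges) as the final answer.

Let f(x) = x^(-8). Then f is positive, continuous, and decreasing on [2, infinity), so the integral test applies.
Compute the improper integral int_{2}^infinity f(x) dx:
  antiderivative F(x) = -1/(7*x^7).
  As x -> infinity, F(x) -> 0 (since p = 8 > 1).
  So int = F(infinity) - F(2) = 0 - (-1/896) = 1/896.
  Finite, so by the integral test, the series converges.

converges


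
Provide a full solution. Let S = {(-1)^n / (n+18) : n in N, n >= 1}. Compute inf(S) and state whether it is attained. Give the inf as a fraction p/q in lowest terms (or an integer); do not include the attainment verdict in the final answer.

Analysis:
- Values: -1/19, 1/20, -1/21, 1/22, -1/23, ...
- Positive terms (even n): 1/(2+18), 1/(4+18), ... decreasing -> max = 1/20 (n=2).
- Negative terms (odd n): -1/(1+18), -1/(3+18), ... increasing -> min = -1/19 (n=1).
- So sup = 1/20 (attained at n=2); inf = -1/19 (attained at n=1).
Conclusion: inf(S) = -1/19, attained in S.

-1/19


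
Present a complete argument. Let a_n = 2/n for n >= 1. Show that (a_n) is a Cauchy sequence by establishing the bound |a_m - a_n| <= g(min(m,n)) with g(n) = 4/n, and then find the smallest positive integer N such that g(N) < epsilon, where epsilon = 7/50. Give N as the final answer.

For any m, n >= 1, by the triangle inequality:
|a_m - a_n| = |2/m - 2/n| <= 2*1/m + 2*1/n <= 4/min(m,n).
So g(n) = 4/n bounds the Cauchy difference. Since g(n) -> 0, (a_n) is Cauchy.
Now solve g(N) < 7/50: 4/N < 7/50 <=> N > 4 / (7/50) = 200/7.
The smallest integer strictly greater than 200/7 is N = 29.
Check: g(29) = 4/29 = 4/29 < 7/50; g(28) = 1/7 >= 7/50. So N = 29.

29


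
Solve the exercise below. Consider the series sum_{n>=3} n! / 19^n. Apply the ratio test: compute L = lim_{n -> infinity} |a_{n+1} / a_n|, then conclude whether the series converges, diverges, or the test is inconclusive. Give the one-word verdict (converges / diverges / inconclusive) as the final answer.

Let a_n denote the general term. Form the ratio a_{n+1}/a_n and simplify:
a_{n+1}/a_n = n/19 + 1/19
Take the limit as n -> infinity: L = infinity.
Since L = infinity > 1 (or L = infinity), the ratio test implies the series diverges.

diverges


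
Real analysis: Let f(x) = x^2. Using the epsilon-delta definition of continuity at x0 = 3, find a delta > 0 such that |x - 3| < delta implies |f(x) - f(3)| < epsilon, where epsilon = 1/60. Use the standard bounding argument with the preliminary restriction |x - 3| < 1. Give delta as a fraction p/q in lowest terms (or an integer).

Factor: |x^2 - (3)^2| = |x - 3| * |x + 3|.
Impose |x - 3| < 1 first. Then |x + 3| = |(x - 3) + 2*(3)| <= |x - 3| + 2*|3| < 1 + 6 = 7.
So |x^2 - (3)^2| < delta * 7.
We need delta * 7 <= 1/60, i.e. delta <= 1/60/7 = 1/420.
Since 1/420 < 1, this is tighter than 1; take delta = 1/420.
So delta = 1/420 works.

1/420


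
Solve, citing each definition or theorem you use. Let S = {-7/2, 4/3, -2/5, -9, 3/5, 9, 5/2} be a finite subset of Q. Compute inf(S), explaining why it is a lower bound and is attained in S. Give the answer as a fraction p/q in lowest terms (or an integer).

S is finite, so inf(S) = min(S).
Sorted increasing:
-9, -7/2, -2/5, 3/5, 4/3, 5/2, 9
The extremum is -9.
For every x in S, x >= -9. And -9 is in S, so it is attained.
Therefore inf(S) = -9.

-9


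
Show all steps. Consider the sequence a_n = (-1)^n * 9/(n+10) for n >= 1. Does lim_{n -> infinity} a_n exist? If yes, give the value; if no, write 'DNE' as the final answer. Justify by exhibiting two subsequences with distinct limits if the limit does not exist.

Examine the behaviour of a_n along subsequences.
Even-n subsequence a_{2k} = 9/(2k+10) -> 0. Odd-n subsequence a_{2k+1} = -9/(2k+11) -> 0. Both tend to 0, which suggests the limit is 0; verify directly.
|a_n - 0| = 9/(n+10) < 9/n for every n >= 1.
Given epsilon > 0, choose a positive integer N > 9/epsilon. Then for all n >= N, |a_n| < 9/n <= 9/N < epsilon.
So by the definition of the limit, lim a_n exists and equals 0.

0


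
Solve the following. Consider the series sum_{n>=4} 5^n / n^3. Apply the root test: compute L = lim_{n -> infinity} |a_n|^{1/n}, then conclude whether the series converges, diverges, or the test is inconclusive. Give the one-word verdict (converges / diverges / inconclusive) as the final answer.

Let a_n denote the general term. Form |a_n|^(1/n) and simplify:
|a_n|^(1/n) = 5/n^(3/n)
Take the limit as n -> infinity: L = 5.
Since L = 5 > 1, the root test implies divergence.

diverges


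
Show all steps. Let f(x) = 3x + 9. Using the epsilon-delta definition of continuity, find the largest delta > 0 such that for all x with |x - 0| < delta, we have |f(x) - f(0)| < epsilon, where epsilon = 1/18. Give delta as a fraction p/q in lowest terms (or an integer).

We compute f(0) = 3*(0) + 9 = 9.
|f(x) - f(0)| = |3x + 9 - (9)| = |3(x - 0)| = 3|x - 0|.
We need 3|x - 0| < 1/18, i.e. |x - 0| < 1/18 / 3 = 1/54.
So any delta <= 1/54 works. Conversely, if delta > 1/54, then x = 0 + 1/54 satisfies |x - 0| = 1/54 < delta but |f(x) - f(0)| = 3 * 1/54 = 1/18, which is not < 1/18; so no larger delta works.
Hence the largest such delta is 1/54.

1/54


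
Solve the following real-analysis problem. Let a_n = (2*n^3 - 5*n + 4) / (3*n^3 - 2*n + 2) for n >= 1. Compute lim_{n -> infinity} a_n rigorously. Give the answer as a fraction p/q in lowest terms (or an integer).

Divide numerator and denominator by n^3, the highest power:
numerator / n^3 = 2 - 5/n^2 + 4/n^3
denominator / n^3 = 3 - 2/n^2 + 2/n^3
As n -> infinity, all terms of the form c/n^k (k >= 1) tend to 0.
So numerator / n^3 -> 2 and denominator / n^3 -> 3.
Therefore lim a_n = 2/3.

2/3


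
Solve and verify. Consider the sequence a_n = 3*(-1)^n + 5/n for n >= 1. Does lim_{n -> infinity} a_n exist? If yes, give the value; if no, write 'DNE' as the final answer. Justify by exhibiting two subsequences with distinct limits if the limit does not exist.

Examine the behaviour of a_n along subsequences.
a_{2k} = 3 + 5/(2k) -> 3. a_{2k+1} = -3 + 5/(2k+1) -> -3.
Since these two subsequential limits are 3 and -3, distinct, the full sequence cannot converge (a convergent sequence has all subsequences tending to the same limit). So lim a_n does not exist.

DNE


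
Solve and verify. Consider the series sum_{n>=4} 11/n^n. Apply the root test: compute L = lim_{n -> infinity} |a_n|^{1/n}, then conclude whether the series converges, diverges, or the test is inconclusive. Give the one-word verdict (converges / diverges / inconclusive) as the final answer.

Let a_n denote the general term. Form |a_n|^(1/n) and simplify:
|a_n|^(1/n) = 11^(1/n)/n
Take the limit as n -> infinity: L = 0.
Since L = 0 < 1, the root test implies convergence.

converges


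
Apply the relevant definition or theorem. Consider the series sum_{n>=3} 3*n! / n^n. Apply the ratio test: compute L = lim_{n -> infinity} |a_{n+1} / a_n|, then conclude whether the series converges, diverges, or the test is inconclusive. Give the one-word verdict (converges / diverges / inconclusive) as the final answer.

Let a_n denote the general term. Form the ratio a_{n+1}/a_n and simplify:
a_{n+1}/a_n = (n/(n + 1))^n
Take the limit as n -> infinity: L = exp(-1).
Since L = exp(-1) < 1, the ratio test implies the series converges.

converges


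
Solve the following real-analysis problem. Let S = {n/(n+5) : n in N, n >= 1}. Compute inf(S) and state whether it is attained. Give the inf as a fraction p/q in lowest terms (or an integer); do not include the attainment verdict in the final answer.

Analysis:
- Values: 1/6, 2/7, 3/8, 4/9, ... strictly increasing.
- Minimum is 1/6 (n=1); inf = 1/6 (attained).
- n/(n+5) = 1 - 5/(n+5) -> 1 from below as n -> infinity, and never equals 1.
- So sup = 1 (not attained).
Conclusion: inf(S) = 1/6, attained in S.

1/6


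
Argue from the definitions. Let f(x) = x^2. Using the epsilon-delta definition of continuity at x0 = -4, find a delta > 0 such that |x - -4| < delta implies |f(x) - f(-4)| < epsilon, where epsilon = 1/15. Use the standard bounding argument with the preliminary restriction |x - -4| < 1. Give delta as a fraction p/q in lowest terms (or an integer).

Factor: |x^2 - (-4)^2| = |x - -4| * |x + -4|.
Impose |x - -4| < 1 first. Then |x + -4| = |(x - -4) + 2*(-4)| <= |x - -4| + 2*|-4| < 1 + 8 = 9.
So |x^2 - (-4)^2| < delta * 9.
We need delta * 9 <= 1/15, i.e. delta <= 1/15/9 = 1/135.
Since 1/135 < 1, this is tighter than 1; take delta = 1/135.
So delta = 1/135 works.

1/135


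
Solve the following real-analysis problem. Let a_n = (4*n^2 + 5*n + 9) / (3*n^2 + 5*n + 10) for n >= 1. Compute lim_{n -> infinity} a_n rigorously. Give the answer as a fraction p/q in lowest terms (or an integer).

Divide numerator and denominator by n^2, the highest power:
numerator / n^2 = 4 + 5/n + 9/n^2
denominator / n^2 = 3 + 5/n + 10/n^2
As n -> infinity, all terms of the form c/n^k (k >= 1) tend to 0.
So numerator / n^2 -> 4 and denominator / n^2 -> 3.
Therefore lim a_n = 4/3.

4/3
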